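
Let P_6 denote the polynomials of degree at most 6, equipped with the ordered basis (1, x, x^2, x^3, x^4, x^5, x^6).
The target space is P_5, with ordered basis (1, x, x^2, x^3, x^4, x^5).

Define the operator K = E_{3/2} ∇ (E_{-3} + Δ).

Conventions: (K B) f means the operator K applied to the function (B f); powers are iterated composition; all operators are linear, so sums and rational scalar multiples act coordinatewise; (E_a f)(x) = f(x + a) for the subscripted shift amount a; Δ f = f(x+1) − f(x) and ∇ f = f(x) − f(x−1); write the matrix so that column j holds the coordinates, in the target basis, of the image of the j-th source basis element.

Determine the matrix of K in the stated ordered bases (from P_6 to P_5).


image of 1: 0
image of x: 1
image of x^2: 2x - 2
image of x^3: 3x^2 - 6x + 85/4
image of x^4: 4x^3 - 12x^2 + 85x - 5
image of x^5: 5x^4 - 20x^3 + (425/2)x^2 - 25x + 2761/16
image of x^6: 6x^5 - 30x^4 + 425x^3 - 75x^2 + (8283/8)x - 91/8
each image's coordinates form column j of the matrix

the matrix is [[0, 1, -2, 85/4, -5, 2761/16, -91/8]; [0, 0, 2, -6, 85, -25, 8283/8]; [0, 0, 0, 3, -12, 425/2, -75]; [0, 0, 0, 0, 4, -20, 425]; [0, 0, 0, 0, 0, 5, -30]; [0, 0, 0, 0, 0, 0, 6]] (rows listed top to bottom)


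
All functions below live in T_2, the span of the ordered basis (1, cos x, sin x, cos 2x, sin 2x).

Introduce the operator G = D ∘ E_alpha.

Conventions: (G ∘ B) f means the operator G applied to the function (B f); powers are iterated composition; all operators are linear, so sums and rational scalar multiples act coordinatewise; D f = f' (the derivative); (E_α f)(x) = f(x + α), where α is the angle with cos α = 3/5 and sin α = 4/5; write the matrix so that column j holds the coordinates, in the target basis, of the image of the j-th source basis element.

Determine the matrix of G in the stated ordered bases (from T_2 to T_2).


image of 1: 0
image of cos x: -(4/5)cos x - (3/5)sin x
image of sin x: (3/5)cos x - (4/5)sin x
image of cos 2x: -(48/25)cos 2x + (14/25)sin 2x
image of sin 2x: -(14/25)cos 2x - (48/25)sin 2x
each image's coordinates form column j of the matrix

the matrix is [[0, 0, 0, 0, 0]; [0, -4/5, 3/5, 0, 0]; [0, -3/5, -4/5, 0, 0]; [0, 0, 0, -48/25, -14/25]; [0, 0, 0, 14/25, -48/25]] (rows listed top to bottom)


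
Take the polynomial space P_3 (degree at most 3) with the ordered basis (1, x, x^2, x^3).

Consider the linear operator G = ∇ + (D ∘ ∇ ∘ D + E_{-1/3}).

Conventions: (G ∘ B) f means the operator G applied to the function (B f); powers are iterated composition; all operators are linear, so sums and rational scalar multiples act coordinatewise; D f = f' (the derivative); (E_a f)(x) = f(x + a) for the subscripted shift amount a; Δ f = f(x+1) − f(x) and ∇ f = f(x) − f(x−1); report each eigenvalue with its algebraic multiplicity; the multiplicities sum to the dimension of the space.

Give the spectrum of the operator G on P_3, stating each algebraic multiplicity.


λ = 1 (multiplicity 4)

image of 1: 1
image of x: x + 2/3
image of x^2: x^2 + (4/3)x - 8/9
image of x^3: x^3 + 2x^2 - (8/3)x + 188/27
the matrix is upper triangular; its diagonal is (1, 1, 1, 1)
for a triangular matrix the eigenvalues are the diagonal entries, with algebraic multiplicity their repetition count


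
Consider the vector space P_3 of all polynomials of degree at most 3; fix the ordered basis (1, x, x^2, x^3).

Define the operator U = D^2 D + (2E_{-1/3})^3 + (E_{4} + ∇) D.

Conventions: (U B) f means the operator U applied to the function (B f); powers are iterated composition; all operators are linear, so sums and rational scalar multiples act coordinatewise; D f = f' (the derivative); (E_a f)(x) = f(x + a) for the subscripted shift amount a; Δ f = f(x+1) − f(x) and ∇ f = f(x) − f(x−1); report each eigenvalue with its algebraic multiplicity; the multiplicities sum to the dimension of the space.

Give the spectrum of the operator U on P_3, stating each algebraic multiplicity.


λ = 8 (multiplicity 4)

image of 1: 8
image of x: 8x - 7
image of x^2: 8x^2 - 14x + 18
image of x^3: 8x^3 - 21x^2 + 54x + 43
the matrix is upper triangular; its diagonal is (8, 8, 8, 8)
for a triangular matrix the eigenvalues are the diagonal entries, with algebraic multiplicity their repetition count


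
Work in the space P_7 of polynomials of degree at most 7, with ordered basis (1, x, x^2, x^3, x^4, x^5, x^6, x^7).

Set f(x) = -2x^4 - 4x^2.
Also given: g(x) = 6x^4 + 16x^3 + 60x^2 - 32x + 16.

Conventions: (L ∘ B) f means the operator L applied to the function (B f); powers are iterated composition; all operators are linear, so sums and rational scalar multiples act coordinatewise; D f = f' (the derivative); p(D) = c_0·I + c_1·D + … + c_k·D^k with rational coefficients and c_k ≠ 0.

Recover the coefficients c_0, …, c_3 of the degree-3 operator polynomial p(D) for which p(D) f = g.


c_0 = -3, c_1 = -2, c_2 = -2, c_3 = 1

D^0 f = -2x^4 - 4x^2
D^1 f = -8x^3 - 8x
D^2 f = -24x^2 - 8
D^3 f = -48x
matching coefficients of g against c_0 f + c_1 Df + … from the top degree down determines the c_i
solution: c_0 = -3, c_1 = -2, c_2 = -2, c_3 = 1


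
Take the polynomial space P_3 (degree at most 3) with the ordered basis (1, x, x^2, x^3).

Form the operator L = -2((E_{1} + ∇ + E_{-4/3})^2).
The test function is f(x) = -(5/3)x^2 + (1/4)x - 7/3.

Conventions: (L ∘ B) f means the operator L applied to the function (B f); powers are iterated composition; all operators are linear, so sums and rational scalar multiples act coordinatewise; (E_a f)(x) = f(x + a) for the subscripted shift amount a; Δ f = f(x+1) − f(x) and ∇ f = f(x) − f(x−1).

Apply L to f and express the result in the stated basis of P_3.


E_{1} f = -(5/3)x^2 - (37/12)x - 15/4
∇ f = -(10/3)x + 23/12
E_{-4/3} f = -(5/3)x^2 + (169/36)x - 152/27
(E_{1} + ∇ + E_{-4/3}) f = -(10/3)x^2 - (31/18)x - 403/54
E_{1} (E_{1} + ∇ + E_{-4/3}) f = -(10/3)x^2 - (151/18)x - 338/27
∇ (E_{1} + ∇ + E_{-4/3}) f = -(20/3)x + 29/18
E_{-4/3} (E_{1} + ∇ + E_{-4/3}) f = -(10/3)x^2 + (43/6)x - 599/54
(E_{1} + ∇ + E_{-4/3}) (E_{1} + ∇ + E_{-4/3}) f = -(20/3)x^2 - (71/9)x - 22
(-2((E_{1} + ∇ + E_{-4/3})^2)) f = (40/3)x^2 + (142/9)x + 44

the image equals g(x) = (40/3)x^2 + (142/9)x + 44


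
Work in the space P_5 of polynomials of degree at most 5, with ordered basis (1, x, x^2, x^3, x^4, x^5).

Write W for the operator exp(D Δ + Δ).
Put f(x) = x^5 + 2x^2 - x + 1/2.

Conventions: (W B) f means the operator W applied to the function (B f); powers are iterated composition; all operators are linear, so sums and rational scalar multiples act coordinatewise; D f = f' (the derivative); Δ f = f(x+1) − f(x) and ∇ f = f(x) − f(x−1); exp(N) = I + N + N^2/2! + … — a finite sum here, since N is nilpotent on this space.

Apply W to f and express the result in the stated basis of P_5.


order-1 term: 5x^4 + 30x^3 + 40x^2 + 29x + 11
order-2 term: 10x^3 + 90x^2 + 215x + 147
order-3 term: 10x^2 + 90x + 175
order-4 term: 5x + 30
order-5 term: 1
the series for exp(D Δ + Δ) f terminates at order 5
exp(D Δ + Δ) f = x^5 + 5x^4 + 40x^3 + 142x^2 + 338x + 729/2

the image equals g(x) = x^5 + 5x^4 + 40x^3 + 142x^2 + 338x + 729/2


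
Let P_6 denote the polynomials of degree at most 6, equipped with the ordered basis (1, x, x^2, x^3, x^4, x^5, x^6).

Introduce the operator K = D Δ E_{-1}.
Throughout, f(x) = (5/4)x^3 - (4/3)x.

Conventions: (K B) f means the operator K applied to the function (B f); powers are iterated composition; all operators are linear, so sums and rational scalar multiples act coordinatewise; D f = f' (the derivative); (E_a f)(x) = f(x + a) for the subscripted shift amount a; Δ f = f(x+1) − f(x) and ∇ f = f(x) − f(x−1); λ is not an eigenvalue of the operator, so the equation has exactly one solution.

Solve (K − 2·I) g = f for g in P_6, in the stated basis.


the image equals g(x) = -(5/8)x^3 - (29/24)x + 15/16

write g with unknown coordinates in the stated basis and equate coefficients in (K − 2·I) g = f
solving from the highest basis element down gives g = -(5/8)x^3 - (29/24)x + 15/16
check: K g = -(15/4)x + 15/8
so K g − 2·g = (5/4)x^3 - (4/3)x = f ✓


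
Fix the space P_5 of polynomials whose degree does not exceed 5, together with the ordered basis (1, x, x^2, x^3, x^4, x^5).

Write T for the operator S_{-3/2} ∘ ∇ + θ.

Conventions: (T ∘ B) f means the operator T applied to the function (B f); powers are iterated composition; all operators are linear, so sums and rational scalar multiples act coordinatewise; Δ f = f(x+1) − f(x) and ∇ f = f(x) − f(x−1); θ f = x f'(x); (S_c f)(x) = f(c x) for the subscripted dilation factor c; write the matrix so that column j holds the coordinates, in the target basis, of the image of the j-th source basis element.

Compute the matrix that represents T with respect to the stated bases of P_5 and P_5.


image of 1: 0
image of x: x + 1
image of x^2: 2x^2 - 3x - 1
image of x^3: 3x^3 + (27/4)x^2 + (9/2)x + 1
image of x^4: 4x^4 - (27/2)x^3 - (27/2)x^2 - 6x - 1
image of x^5: 5x^5 + (405/16)x^4 + (135/4)x^3 + (45/2)x^2 + (15/2)x + 1
each image's coordinates form column j of the matrix

the matrix is [[0, 1, -1, 1, -1, 1]; [0, 1, -3, 9/2, -6, 15/2]; [0, 0, 2, 27/4, -27/2, 45/2]; [0, 0, 0, 3, -27/2, 135/4]; [0, 0, 0, 0, 4, 405/16]; [0, 0, 0, 0, 0, 5]] (rows listed top to bottom)


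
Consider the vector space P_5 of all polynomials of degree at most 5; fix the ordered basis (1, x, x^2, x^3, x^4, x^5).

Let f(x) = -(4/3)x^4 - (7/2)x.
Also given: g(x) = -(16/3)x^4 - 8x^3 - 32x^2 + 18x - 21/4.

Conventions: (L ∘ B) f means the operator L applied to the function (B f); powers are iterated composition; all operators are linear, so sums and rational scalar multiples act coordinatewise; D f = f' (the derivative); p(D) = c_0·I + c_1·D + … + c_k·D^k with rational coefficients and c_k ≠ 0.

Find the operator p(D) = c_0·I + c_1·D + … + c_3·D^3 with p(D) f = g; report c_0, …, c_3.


p(D) = 4·I + (3/2)·D + 2·D^2 − D^3, i.e. c_0 = 4, c_1 = 3/2, c_2 = 2, c_3 = -1

D^0 f = -(4/3)x^4 - (7/2)x
D^1 f = -(16/3)x^3 - 7/2
D^2 f = -16x^2
D^3 f = -32x
matching coefficients of g against c_0 f + c_1 Df + … from the top degree down determines the c_i
solution: c_0 = 4, c_1 = 3/2, c_2 = 2, c_3 = -1


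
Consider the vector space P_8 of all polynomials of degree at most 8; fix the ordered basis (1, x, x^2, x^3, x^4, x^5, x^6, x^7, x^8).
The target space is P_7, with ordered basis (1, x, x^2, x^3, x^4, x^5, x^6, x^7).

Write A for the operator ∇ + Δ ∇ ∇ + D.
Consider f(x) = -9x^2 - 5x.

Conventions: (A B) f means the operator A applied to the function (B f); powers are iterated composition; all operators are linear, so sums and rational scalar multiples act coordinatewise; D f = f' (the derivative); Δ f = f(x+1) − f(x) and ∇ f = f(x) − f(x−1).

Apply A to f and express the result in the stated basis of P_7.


∇ f = -18x + 4
∇ f = -18x + 4
∇ ∇ f = -18
Δ ∇ ∇ f = 0
D f = -18x - 5
(∇ + Δ ∇ ∇ + D) f = -36x - 1

g(x) = -36x - 1


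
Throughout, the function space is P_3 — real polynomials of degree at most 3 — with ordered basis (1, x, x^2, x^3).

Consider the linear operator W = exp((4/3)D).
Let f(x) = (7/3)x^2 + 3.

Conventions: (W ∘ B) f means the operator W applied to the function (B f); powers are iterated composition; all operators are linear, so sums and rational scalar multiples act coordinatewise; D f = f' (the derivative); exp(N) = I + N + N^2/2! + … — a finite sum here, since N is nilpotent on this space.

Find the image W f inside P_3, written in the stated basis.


g(x) = (7/3)x^2 + (56/9)x + 193/27

order-1 term: (56/9)x
order-2 term: 112/27
the series for exp((4/3)D) f terminates at order 2
exp((4/3)D) f = (7/3)x^2 + (56/9)x + 193/27


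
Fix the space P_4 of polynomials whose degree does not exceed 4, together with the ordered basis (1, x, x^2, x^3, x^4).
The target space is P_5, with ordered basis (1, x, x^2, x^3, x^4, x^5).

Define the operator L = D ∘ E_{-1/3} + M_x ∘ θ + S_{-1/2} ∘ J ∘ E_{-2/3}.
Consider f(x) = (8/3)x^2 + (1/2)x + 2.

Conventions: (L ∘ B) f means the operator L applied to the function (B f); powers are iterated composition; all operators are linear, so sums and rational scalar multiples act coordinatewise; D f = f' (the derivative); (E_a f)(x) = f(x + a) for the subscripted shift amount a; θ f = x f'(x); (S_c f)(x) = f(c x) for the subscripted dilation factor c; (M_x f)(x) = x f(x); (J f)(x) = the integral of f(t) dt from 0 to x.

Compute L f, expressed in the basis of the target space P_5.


g(x) = (47/9)x^3 + (17/144)x^2 + (211/54)x - 23/18

E_{-1/3} f = (8/3)x^2 - (23/18)x + 115/54
D E_{-1/3} f = (16/3)x - 23/18
θ f = (16/3)x^2 + (1/2)x
M_x θ f = (16/3)x^3 + (1/2)x^2
E_{-2/3} f = (8/3)x^2 - (55/18)x + 77/27
J E_{-2/3} f = (8/9)x^3 - (55/36)x^2 + (77/27)x
S_{-1/2} J E_{-2/3} f = -(1/9)x^3 - (55/144)x^2 - (77/54)x
(D ∘ E_{-1/3} + M_x ∘ θ + S_{-1/2} ∘ J ∘ E_{-2/3}) f = (47/9)x^3 + (17/144)x^2 + (211/54)x - 23/18


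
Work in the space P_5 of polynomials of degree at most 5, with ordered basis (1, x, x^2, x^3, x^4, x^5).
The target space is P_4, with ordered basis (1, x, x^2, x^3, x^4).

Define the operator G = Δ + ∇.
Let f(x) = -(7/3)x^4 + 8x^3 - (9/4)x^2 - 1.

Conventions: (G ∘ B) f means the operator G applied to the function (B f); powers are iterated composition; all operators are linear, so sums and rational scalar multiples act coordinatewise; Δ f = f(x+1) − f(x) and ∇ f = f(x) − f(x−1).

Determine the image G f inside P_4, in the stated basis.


Δ f = -(28/3)x^3 + 10x^2 + (61/6)x + 41/12
∇ f = -(28/3)x^3 + 38x^2 - (227/6)x + 151/12
(Δ + ∇) f = -(56/3)x^3 + 48x^2 - (83/3)x + 16

g(x) = -(56/3)x^3 + 48x^2 - (83/3)x + 16


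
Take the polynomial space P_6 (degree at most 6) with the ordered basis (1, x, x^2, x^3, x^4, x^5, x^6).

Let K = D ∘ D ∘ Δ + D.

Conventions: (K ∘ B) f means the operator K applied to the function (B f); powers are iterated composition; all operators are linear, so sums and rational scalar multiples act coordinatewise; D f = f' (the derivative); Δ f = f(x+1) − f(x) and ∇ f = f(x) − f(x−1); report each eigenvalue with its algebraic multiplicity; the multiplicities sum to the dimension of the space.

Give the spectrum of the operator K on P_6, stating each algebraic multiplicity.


λ = 0 (multiplicity 7)

image of 1: 0
image of x: 1
image of x^2: 2x
image of x^3: 3x^2 + 6
image of x^4: 4x^3 + 24x + 12
image of x^5: 5x^4 + 60x^2 + 60x + 20
image of x^6: 6x^5 + 120x^3 + 180x^2 + 120x + 30
the matrix is upper triangular; its diagonal is (0, 0, 0, 0, 0, 0, 0)
for a triangular matrix the eigenvalues are the diagonal entries, with algebraic multiplicity their repetition count


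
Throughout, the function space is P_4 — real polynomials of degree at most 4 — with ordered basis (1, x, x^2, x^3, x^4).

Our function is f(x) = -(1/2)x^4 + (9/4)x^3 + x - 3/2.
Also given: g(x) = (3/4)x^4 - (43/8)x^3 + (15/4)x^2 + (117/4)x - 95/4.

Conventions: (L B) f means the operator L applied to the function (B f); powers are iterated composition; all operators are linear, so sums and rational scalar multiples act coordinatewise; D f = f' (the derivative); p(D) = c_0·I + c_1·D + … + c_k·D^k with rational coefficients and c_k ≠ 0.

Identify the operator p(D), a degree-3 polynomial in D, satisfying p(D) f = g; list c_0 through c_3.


D^0 f = -(1/2)x^4 + (9/4)x^3 + x - 3/2
D^1 f = -2x^3 + (27/4)x^2 + 1
D^2 f = -6x^2 + (27/2)x
D^3 f = -12x + 27/2
matching coefficients of g against c_0 f + c_1 Df + … from the top degree down determines the c_i
solution: c_0 = -3/2, c_1 = 1, c_2 = 1/2, c_3 = -2

p(D) = -(3/2)·I + D + (1/2)·D^2 − 2·D^3, i.e. c_0 = -3/2, c_1 = 1, c_2 = 1/2, c_3 = -2


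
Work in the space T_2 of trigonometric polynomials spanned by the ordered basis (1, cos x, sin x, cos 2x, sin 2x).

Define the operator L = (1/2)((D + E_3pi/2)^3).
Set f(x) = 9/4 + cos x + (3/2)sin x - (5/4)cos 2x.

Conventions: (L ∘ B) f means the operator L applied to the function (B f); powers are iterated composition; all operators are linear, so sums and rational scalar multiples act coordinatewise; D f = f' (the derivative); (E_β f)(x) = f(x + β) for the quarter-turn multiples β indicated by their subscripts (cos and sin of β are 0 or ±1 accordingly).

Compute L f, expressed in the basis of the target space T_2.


the result is g(x) = 9/8 - (55/8)cos 2x - (5/4)sin 2x

D f = (3/2)cos x - sin x + (5/2)sin 2x
E_3pi/2 f = 9/4 - (3/2)cos x + sin x + (5/4)cos 2x
(D + E_3pi/2) f = 9/4 + (5/4)cos 2x + (5/2)sin 2x
D (D + E_3pi/2) f = 5cos 2x - (5/2)sin 2x
E_3pi/2 (D + E_3pi/2) f = 9/4 - (5/4)cos 2x - (5/2)sin 2x
(D + E_3pi/2) (D + E_3pi/2) f = 9/4 + (15/4)cos 2x - 5sin 2x
D (D + E_3pi/2) (D + E_3pi/2) f = -10cos 2x - (15/2)sin 2x
E_3pi/2 (D + E_3pi/2) (D + E_3pi/2) f = 9/4 - (15/4)cos 2x + 5sin 2x
(D + E_3pi/2) (D + E_3pi/2) (D + E_3pi/2) f = 9/4 - (55/4)cos 2x - (5/2)sin 2x
((1/2)((D + E_3pi/2)^3)) f = 9/8 - (55/8)cos 2x - (5/4)sin 2x


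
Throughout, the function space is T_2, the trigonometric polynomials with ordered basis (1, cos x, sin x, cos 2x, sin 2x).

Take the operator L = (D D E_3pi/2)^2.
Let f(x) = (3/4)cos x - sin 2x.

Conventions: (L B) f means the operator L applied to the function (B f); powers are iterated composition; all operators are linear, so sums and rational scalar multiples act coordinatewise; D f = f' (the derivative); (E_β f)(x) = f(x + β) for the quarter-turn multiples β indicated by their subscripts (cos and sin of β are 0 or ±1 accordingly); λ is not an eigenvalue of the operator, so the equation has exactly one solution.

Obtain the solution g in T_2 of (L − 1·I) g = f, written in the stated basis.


write g with unknown coordinates in the stated basis and equate coefficients in (L − 1·I) g = f
solving from the highest basis element down gives g = -(3/8)cos x - (1/15)sin 2x
check: L g = (3/8)cos x - (16/15)sin 2x
so L g − 1·g = (3/4)cos x - sin 2x = f ✓

the image equals g(x) = -(3/8)cos x - (1/15)sin 2x


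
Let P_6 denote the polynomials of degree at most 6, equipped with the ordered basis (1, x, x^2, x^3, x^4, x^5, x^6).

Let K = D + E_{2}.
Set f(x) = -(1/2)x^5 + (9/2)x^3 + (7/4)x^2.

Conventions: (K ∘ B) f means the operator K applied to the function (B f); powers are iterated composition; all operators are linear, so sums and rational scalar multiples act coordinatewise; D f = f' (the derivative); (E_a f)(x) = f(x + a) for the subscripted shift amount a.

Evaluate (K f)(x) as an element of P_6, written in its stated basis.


the result is g(x) = -(1/2)x^5 - (15/2)x^4 - (31/2)x^3 + (9/4)x^2 + (49/2)x + 27

D f = -(5/2)x^4 + (27/2)x^2 + (7/2)x
E_{2} f = -(1/2)x^5 - 5x^4 - (31/2)x^3 - (45/4)x^2 + 21x + 27
(D + E_{2}) f = -(1/2)x^5 - (15/2)x^4 - (31/2)x^3 + (9/4)x^2 + (49/2)x + 27


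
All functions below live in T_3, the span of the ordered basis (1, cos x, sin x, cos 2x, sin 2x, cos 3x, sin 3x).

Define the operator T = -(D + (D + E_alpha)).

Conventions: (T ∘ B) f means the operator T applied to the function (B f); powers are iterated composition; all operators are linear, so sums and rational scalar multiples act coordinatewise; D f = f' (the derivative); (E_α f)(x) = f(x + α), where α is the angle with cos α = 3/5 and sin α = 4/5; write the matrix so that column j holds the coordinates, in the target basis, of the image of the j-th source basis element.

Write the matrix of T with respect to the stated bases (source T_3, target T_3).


image of 1: -1
image of cos x: -(3/5)cos x + (14/5)sin x
image of sin x: -(14/5)cos x - (3/5)sin x
image of cos 2x: (7/25)cos 2x + (124/25)sin 2x
image of sin 2x: -(124/25)cos 2x + (7/25)sin 2x
image of cos 3x: (117/125)cos 3x + (794/125)sin 3x
image of sin 3x: -(794/125)cos 3x + (117/125)sin 3x
each image's coordinates form column j of the matrix

the matrix is [[-1, 0, 0, 0, 0, 0, 0]; [0, -3/5, -14/5, 0, 0, 0, 0]; [0, 14/5, -3/5, 0, 0, 0, 0]; [0, 0, 0, 7/25, -124/25, 0, 0]; [0, 0, 0, 124/25, 7/25, 0, 0]; [0, 0, 0, 0, 0, 117/125, -794/125]; [0, 0, 0, 0, 0, 794/125, 117/125]] (rows listed top to bottom)


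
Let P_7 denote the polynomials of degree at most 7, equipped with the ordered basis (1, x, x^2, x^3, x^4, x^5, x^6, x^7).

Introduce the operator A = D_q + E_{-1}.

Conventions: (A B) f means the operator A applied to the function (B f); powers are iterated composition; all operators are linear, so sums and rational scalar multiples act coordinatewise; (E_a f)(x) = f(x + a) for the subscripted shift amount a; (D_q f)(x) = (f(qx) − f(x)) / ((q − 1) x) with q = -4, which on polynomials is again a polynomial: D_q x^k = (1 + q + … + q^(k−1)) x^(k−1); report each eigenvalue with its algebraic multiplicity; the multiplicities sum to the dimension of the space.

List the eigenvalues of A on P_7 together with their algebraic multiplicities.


λ = 1 (multiplicity 8)

image of 1: 1
image of x: x
image of x^2: x^2 - 5x + 1
image of x^3: x^3 + 10x^2 + 3x - 1
image of x^4: x^4 - 55x^3 + 6x^2 - 4x + 1
image of x^5: x^5 + 200x^4 + 10x^3 - 10x^2 + 5x - 1
image of x^6: x^6 - 825x^5 + 15x^4 - 20x^3 + 15x^2 - 6x + 1
image of x^7: x^7 + 3270x^6 + 21x^5 - 35x^4 + 35x^3 - 21x^2 + 7x - 1
the matrix is upper triangular; its diagonal is (1, 1, 1, 1, 1, 1, 1, 1)
for a triangular matrix the eigenvalues are the diagonal entries, with algebraic multiplicity their repetition count


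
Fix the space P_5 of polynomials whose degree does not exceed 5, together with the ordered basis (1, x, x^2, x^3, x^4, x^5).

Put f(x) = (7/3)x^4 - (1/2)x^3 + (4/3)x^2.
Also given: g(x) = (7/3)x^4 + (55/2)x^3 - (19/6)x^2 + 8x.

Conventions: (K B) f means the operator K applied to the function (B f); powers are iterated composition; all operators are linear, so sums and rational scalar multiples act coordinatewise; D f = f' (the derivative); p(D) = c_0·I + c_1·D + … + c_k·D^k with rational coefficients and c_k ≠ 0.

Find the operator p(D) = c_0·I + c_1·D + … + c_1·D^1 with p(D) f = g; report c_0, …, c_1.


D^0 f = (7/3)x^4 - (1/2)x^3 + (4/3)x^2
D^1 f = (28/3)x^3 - (3/2)x^2 + (8/3)x
matching coefficients of g against c_0 f + c_1 Df + … from the top degree down determines the c_i
solution: c_0 = 1, c_1 = 3

c_0 = 1, c_1 = 3


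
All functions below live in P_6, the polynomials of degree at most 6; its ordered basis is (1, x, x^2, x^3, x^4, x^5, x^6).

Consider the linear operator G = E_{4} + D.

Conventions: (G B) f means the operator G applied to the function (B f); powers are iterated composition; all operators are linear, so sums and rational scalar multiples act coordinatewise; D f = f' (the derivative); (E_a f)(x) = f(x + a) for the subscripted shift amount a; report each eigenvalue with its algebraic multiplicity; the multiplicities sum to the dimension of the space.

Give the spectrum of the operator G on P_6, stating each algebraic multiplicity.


image of 1: 1
image of x: x + 5
image of x^2: x^2 + 10x + 16
image of x^3: x^3 + 15x^2 + 48x + 64
image of x^4: x^4 + 20x^3 + 96x^2 + 256x + 256
image of x^5: x^5 + 25x^4 + 160x^3 + 640x^2 + 1280x + 1024
image of x^6: x^6 + 30x^5 + 240x^4 + 1280x^3 + 3840x^2 + 6144x + 4096
the matrix is upper triangular; its diagonal is (1, 1, 1, 1, 1, 1, 1)
for a triangular matrix the eigenvalues are the diagonal entries, with algebraic multiplicity their repetition count

λ = 1 (multiplicity 7)


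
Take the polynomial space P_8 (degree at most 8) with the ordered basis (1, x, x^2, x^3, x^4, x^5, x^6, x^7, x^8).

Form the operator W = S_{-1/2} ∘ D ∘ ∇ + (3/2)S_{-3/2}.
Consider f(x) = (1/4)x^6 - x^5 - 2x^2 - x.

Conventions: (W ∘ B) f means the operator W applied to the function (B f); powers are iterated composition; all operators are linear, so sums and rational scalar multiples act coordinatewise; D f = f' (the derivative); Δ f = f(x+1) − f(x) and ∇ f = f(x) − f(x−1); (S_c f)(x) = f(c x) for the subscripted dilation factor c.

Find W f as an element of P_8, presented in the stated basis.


the result is g(x) = (2187/512)x^6 + (729/64)x^5 + (15/32)x^4 + (35/8)x^3 + (9/2)x^2 + 16x + 5/2

∇ f = (3/2)x^5 - (35/4)x^4 + 15x^3 - (55/4)x^2 + (5/2)x - 1/4
D ∇ f = (15/2)x^4 - 35x^3 + 45x^2 - (55/2)x + 5/2
S_{-1/2} D ∇ f = (15/32)x^4 + (35/8)x^3 + (45/4)x^2 + (55/4)x + 5/2
S_{-3/2} f = (729/256)x^6 + (243/32)x^5 - (9/2)x^2 + (3/2)x
((3/2)S_{-3/2}) f = (2187/512)x^6 + (729/64)x^5 - (27/4)x^2 + (9/4)x
(S_{-1/2} ∘ D ∘ ∇ + (3/2)S_{-3/2}) f = (2187/512)x^6 + (729/64)x^5 + (15/32)x^4 + (35/8)x^3 + (9/2)x^2 + 16x + 5/2


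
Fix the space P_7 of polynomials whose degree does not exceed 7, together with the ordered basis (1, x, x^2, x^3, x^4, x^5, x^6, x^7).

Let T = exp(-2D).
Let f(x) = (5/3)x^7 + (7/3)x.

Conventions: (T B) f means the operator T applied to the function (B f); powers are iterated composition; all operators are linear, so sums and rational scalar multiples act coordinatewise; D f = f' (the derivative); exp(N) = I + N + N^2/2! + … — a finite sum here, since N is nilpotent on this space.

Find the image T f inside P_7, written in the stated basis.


the result is g(x) = (5/3)x^7 - (70/3)x^6 + 140x^5 - (1400/3)x^4 + (2800/3)x^3 - 1120x^2 + 749x - 218

order-1 term: -(70/3)x^6 - 14/3
order-2 term: 140x^5
order-3 term: -(1400/3)x^4
order-4 term: (2800/3)x^3
order-5 term: -1120x^2
order-6 term: (2240/3)x
order-7 term: -640/3
the series for exp(-2D) f terminates at order 7
exp(-2D) f = (5/3)x^7 - (70/3)x^6 + 140x^5 - (1400/3)x^4 + (2800/3)x^3 - 1120x^2 + 749x - 218


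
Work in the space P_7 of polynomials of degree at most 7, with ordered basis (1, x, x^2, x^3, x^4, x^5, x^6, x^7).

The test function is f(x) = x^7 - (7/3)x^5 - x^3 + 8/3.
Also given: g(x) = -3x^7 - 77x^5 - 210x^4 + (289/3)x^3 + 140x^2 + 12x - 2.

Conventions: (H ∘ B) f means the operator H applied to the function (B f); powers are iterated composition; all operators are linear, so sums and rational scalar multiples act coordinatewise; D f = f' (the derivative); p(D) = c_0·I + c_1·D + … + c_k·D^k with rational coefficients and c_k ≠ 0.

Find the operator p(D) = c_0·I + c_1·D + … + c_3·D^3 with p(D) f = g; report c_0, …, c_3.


p(D) = -3·I − 2·D^2 − D^3, i.e. c_0 = -3, c_1 = 0, c_2 = -2, c_3 = -1

D^0 f = x^7 - (7/3)x^5 - x^3 + 8/3
D^1 f = 7x^6 - (35/3)x^4 - 3x^2
D^2 f = 42x^5 - (140/3)x^3 - 6x
D^3 f = 210x^4 - 140x^2 - 6
matching coefficients of g against c_0 f + c_1 Df + … from the top degree down determines the c_i
solution: c_0 = -3, c_1 = 0, c_2 = -2, c_3 = -1


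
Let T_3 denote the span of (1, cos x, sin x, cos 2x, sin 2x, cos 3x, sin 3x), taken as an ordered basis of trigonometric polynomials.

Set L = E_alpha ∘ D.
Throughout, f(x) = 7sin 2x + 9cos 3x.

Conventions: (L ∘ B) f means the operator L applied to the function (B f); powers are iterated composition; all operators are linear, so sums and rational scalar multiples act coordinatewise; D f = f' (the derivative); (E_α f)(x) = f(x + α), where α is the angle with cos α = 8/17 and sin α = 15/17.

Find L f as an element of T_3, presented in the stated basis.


the result is g(x) = -(2254/289)cos 2x - (3360/289)sin 2x + (13365/4913)cos 3x + (131976/4913)sin 3x

D f = 14cos 2x - 27sin 3x
E_alpha D f = -(2254/289)cos 2x - (3360/289)sin 2x + (13365/4913)cos 3x + (131976/4913)sin 3x


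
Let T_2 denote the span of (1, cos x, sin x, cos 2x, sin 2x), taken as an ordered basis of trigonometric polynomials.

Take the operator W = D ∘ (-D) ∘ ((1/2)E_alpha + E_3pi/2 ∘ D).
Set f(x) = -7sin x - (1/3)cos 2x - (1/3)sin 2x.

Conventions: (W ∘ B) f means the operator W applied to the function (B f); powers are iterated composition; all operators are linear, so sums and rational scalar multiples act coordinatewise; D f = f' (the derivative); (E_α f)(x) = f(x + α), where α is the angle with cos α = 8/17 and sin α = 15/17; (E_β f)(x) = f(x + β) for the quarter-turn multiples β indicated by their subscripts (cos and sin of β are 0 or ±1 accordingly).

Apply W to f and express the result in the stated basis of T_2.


E_alpha f = -(105/17)cos x - (56/17)sin x - (79/867)cos 2x + (401/867)sin 2x
((1/2)E_alpha) f = -(105/34)cos x - (28/17)sin x - (79/1734)cos 2x + (401/1734)sin 2x
D f = -7cos x - (2/3)cos 2x + (2/3)sin 2x
E_3pi/2 D f = -7sin x + (2/3)cos 2x - (2/3)sin 2x
((1/2)E_alpha + E_3pi/2 ∘ D) f = -(105/34)cos x - (147/17)sin x + (359/578)cos 2x - (755/1734)sin 2x
D ((1/2)E_alpha + E_3pi/2 ∘ D) f = -(147/17)cos x + (105/34)sin x - (755/867)cos 2x - (359/289)sin 2x
(-D) ((1/2)E_alpha + E_3pi/2 ∘ D) f = (147/17)cos x - (105/34)sin x + (755/867)cos 2x + (359/289)sin 2x
D (-D) ((1/2)E_alpha + E_3pi/2 ∘ D) f = -(105/34)cos x - (147/17)sin x + (718/289)cos 2x - (1510/867)sin 2x

the result is g(x) = -(105/34)cos x - (147/17)sin x + (718/289)cos 2x - (1510/867)sin 2x


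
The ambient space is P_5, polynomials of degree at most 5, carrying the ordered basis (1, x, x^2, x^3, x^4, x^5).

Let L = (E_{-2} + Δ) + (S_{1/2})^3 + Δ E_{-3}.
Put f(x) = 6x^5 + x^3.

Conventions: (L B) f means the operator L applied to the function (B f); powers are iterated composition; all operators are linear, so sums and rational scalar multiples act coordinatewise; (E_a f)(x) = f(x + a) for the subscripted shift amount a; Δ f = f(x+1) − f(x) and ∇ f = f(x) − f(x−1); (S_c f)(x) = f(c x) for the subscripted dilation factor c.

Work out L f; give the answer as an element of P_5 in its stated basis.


the result is g(x) = (98307/16384)x^5 + (513/512)x^3 + 720x^2 - 1440x + 1092

E_{-2} f = 6x^5 - 60x^4 + 241x^3 - 486x^2 + 492x - 200
Δ f = 30x^4 + 60x^3 + 63x^2 + 33x + 7
(E_{-2} + Δ) f = 6x^5 - 30x^4 + 301x^3 - 423x^2 + 525x - 193
S_{1/2} f = (3/16)x^5 + (1/8)x^3
S_{1/2} S_{1/2} f = (3/512)x^5 + (1/64)x^3
S_{1/2} S_{1/2} S_{1/2} f = (3/16384)x^5 + (1/512)x^3
E_{-3} f = 6x^5 - 90x^4 + 541x^3 - 1629x^2 + 2457x - 1485
Δ E_{-3} f = 30x^4 - 300x^3 + 1143x^2 - 1965x + 1285
((E_{-2} + Δ) + (S_{1/2})^3 + Δ E_{-3}) f = (98307/16384)x^5 + (513/512)x^3 + 720x^2 - 1440x + 1092


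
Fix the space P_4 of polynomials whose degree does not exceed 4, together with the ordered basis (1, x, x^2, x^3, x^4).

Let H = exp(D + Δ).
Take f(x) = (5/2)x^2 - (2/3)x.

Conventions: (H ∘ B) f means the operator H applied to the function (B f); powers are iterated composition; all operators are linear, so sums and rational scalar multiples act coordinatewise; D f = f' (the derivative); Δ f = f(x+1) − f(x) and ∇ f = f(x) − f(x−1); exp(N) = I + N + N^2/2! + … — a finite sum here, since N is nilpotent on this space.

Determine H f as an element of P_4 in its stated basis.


order-1 term: 10x + 7/6
order-2 term: 10
the series for exp(D + Δ) f terminates at order 2
exp(D + Δ) f = (5/2)x^2 + (28/3)x + 67/6

the result is g(x) = (5/2)x^2 + (28/3)x + 67/6


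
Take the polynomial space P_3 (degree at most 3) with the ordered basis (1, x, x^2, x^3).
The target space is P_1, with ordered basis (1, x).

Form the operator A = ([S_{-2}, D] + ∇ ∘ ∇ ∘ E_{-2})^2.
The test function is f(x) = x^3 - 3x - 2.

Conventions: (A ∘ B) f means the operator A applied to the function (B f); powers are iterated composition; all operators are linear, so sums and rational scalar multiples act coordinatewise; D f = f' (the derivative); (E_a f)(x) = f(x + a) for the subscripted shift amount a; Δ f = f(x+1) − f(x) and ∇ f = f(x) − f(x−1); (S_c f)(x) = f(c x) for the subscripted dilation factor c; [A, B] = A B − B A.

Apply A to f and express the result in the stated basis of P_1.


the image equals g(x) = -432x + 90

D f = 3x^2 - 3
S_{-2} D f = 12x^2 - 3
S_{-2} f = -8x^3 + 6x - 2
D S_{-2} f = -24x^2 + 6
[S_{-2}, D] f = 36x^2 - 9
E_{-2} f = x^3 - 6x^2 + 9x - 4
∇ E_{-2} f = 3x^2 - 15x + 16
∇ ∇ E_{-2} f = 6x - 18
([S_{-2}, D] + ∇ ∘ ∇ ∘ E_{-2}) f = 36x^2 + 6x - 27
D ([S_{-2}, D] + ∇ ∘ ∇ ∘ E_{-2}) f = 72x + 6
S_{-2} D ([S_{-2}, D] + ∇ ∘ ∇ ∘ E_{-2}) f = -144x + 6
S_{-2} ([S_{-2}, D] + ∇ ∘ ∇ ∘ E_{-2}) f = 144x^2 - 12x - 27
D S_{-2} ([S_{-2}, D] + ∇ ∘ ∇ ∘ E_{-2}) f = 288x - 12
[S_{-2}, D] ([S_{-2}, D] + ∇ ∘ ∇ ∘ E_{-2}) f = -432x + 18
E_{-2} ([S_{-2}, D] + ∇ ∘ ∇ ∘ E_{-2}) f = 36x^2 - 138x + 105
∇ E_{-2} ([S_{-2}, D] + ∇ ∘ ∇ ∘ E_{-2}) f = 72x - 174
∇ ∇ E_{-2} ([S_{-2}, D] + ∇ ∘ ∇ ∘ E_{-2}) f = 72
([S_{-2}, D] + ∇ ∘ ∇ ∘ E_{-2}) ([S_{-2}, D] + ∇ ∘ ∇ ∘ E_{-2}) f = -432x + 90


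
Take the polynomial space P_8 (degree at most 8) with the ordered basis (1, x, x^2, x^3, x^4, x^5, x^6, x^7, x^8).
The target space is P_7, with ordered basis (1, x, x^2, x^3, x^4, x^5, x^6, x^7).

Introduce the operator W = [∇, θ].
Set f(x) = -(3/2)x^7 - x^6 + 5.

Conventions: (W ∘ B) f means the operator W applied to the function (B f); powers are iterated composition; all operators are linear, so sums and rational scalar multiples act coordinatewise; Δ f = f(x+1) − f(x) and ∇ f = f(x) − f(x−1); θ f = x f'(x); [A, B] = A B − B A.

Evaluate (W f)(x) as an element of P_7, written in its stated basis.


the image equals g(x) = -(21/2)x^6 + 57x^5 - (255/2)x^4 + 150x^3 - (195/2)x^2 + 33x - 9/2

θ f = -(21/2)x^7 - 6x^6
∇ θ f = -(147/2)x^6 + (369/2)x^5 - (555/2)x^4 + (495/2)x^3 - (261/2)x^2 + (75/2)x - 9/2
∇ f = -(21/2)x^6 + (51/2)x^5 - (75/2)x^4 + (65/2)x^3 - (33/2)x^2 + (9/2)x - 1/2
θ ∇ f = -63x^6 + (255/2)x^5 - 150x^4 + (195/2)x^3 - 33x^2 + (9/2)x
[∇, θ] f = -(21/2)x^6 + 57x^5 - (255/2)x^4 + 150x^3 - (195/2)x^2 + 33x - 9/2


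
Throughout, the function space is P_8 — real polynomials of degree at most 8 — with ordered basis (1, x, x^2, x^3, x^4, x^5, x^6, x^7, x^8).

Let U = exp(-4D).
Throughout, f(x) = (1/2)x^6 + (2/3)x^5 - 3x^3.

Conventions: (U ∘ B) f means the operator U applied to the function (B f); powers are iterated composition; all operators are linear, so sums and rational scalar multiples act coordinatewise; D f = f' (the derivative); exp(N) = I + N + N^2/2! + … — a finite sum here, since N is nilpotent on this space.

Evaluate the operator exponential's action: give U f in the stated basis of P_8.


order-1 term: -12x^5 - (40/3)x^4 + 36x^2
order-2 term: 120x^4 + (320/3)x^3 - 144x
order-3 term: -640x^3 - (1280/3)x^2 + 192
order-4 term: 1920x^2 + (2560/3)x
order-5 term: -3072x - 2048/3
order-6 term: 2048
the series for exp(-4D) f terminates at order 6
exp(-4D) f = (1/2)x^6 - (34/3)x^5 + (320/3)x^4 - (1609/3)x^3 + (4588/3)x^2 - (7088/3)x + 4672/3

the result is g(x) = (1/2)x^6 - (34/3)x^5 + (320/3)x^4 - (1609/3)x^3 + (4588/3)x^2 - (7088/3)x + 4672/3


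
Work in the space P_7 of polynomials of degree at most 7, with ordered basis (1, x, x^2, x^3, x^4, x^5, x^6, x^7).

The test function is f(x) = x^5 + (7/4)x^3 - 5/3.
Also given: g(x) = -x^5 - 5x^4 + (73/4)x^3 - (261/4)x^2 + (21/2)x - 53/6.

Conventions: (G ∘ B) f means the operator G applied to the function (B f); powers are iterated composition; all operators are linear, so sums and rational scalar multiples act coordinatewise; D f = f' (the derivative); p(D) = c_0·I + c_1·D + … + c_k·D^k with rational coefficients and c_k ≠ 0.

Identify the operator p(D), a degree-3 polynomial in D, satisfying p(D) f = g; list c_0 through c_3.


D^0 f = x^5 + (7/4)x^3 - 5/3
D^1 f = 5x^4 + (21/4)x^2
D^2 f = 20x^3 + (21/2)x
D^3 f = 60x^2 + 21/2
matching coefficients of g against c_0 f + c_1 Df + … from the top degree down determines the c_i
solution: c_0 = -1, c_1 = -1, c_2 = 1, c_3 = -1

p(D) = -I − D + D^2 − D^3, i.e. c_0 = -1, c_1 = -1, c_2 = 1, c_3 = -1


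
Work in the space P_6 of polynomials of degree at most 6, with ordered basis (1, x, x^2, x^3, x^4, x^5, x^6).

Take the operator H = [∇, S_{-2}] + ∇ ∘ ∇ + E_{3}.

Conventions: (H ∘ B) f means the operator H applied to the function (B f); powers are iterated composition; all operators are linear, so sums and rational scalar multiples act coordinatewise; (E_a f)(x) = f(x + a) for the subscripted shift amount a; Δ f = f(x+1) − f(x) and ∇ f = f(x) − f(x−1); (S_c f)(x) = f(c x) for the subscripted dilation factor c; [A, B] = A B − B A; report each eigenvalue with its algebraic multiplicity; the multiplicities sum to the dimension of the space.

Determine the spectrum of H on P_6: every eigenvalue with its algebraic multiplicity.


image of 1: 1
image of x: x
image of x^2: x^2 + 18x + 8
image of x^3: x^3 - 27x^2 + 51x + 12
image of x^4: x^4 + 108x^3 - 6x^2 + 156x + 80
image of x^5: x^5 - 225x^4 + 350x^3 - 150x^2 + 625x + 180
image of x^6: x^6 + 594x^5 - 555x^4 + 1860x^3 + 525x^2 + 1674x + 728
the matrix is upper triangular; its diagonal is (1, 1, 1, 1, 1, 1, 1)
for a triangular matrix the eigenvalues are the diagonal entries, with algebraic multiplicity their repetition count

λ = 1 (multiplicity 7)


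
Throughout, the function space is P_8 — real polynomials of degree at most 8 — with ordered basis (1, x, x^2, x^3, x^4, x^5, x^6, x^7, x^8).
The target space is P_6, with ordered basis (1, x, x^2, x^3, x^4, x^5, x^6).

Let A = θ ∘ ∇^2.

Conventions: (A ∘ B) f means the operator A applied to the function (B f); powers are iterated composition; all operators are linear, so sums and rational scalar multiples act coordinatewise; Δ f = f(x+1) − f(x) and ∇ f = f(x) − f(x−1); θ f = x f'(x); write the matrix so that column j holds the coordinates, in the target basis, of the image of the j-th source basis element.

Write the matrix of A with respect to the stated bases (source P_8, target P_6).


image of 1: 0
image of x: 0
image of x^2: 0
image of x^3: 6x
image of x^4: 24x^2 - 24x
image of x^5: 60x^3 - 120x^2 + 70x
image of x^6: 120x^4 - 360x^3 + 420x^2 - 180x
image of x^7: 210x^5 - 840x^4 + 1470x^3 - 1260x^2 + 434x
image of x^8: 336x^6 - 1680x^5 + 3920x^4 - 5040x^3 + 3472x^2 - 1008x
each image's coordinates form column j of the matrix

the matrix is [[0, 0, 0, 0, 0, 0, 0, 0, 0]; [0, 0, 0, 6, -24, 70, -180, 434, -1008]; [0, 0, 0, 0, 24, -120, 420, -1260, 3472]; [0, 0, 0, 0, 0, 60, -360, 1470, -5040]; [0, 0, 0, 0, 0, 0, 120, -840, 3920]; [0, 0, 0, 0, 0, 0, 0, 210, -1680]; [0, 0, 0, 0, 0, 0, 0, 0, 336]] (rows listed top to bottom)


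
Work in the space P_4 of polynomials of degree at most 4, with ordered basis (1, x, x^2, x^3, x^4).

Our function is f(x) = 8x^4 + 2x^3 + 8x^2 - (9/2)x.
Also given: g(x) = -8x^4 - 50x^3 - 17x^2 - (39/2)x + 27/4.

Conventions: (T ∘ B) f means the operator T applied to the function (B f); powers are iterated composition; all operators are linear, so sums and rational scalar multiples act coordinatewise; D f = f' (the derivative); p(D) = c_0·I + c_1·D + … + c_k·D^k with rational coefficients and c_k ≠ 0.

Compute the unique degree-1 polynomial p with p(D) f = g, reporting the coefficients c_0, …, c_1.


p(D) = -I − (3/2)·D, i.e. c_0 = -1, c_1 = -3/2

D^0 f = 8x^4 + 2x^3 + 8x^2 - (9/2)x
D^1 f = 32x^3 + 6x^2 + 16x - 9/2
matching coefficients of g against c_0 f + c_1 Df + … from the top degree down determines the c_i
solution: c_0 = -1, c_1 = -3/2


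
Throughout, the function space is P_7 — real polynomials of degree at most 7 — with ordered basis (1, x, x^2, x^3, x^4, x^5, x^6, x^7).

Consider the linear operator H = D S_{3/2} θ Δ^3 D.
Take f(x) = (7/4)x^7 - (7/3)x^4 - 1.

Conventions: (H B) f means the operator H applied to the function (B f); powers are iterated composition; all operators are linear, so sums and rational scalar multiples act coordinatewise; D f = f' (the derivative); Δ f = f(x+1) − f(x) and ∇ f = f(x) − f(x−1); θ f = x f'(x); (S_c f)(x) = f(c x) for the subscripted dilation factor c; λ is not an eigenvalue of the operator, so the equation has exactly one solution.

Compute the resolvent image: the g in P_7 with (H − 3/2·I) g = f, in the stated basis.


write g with unknown coordinates in the stated basis and equate coefficients in (H − 3/2·I) g = f
solving from the highest basis element down gives g = -(7/6)x^7 + (14/9)x^4 - 19845x^2 - 26460x - 22048/3
check: H g = -(59535/2)x^2 - 39690x - 11025
so H g − 3/2·g = (7/4)x^7 - (7/3)x^4 - 1 = f ✓

the result is g(x) = -(7/6)x^7 + (14/9)x^4 - 19845x^2 - 26460x - 22048/3


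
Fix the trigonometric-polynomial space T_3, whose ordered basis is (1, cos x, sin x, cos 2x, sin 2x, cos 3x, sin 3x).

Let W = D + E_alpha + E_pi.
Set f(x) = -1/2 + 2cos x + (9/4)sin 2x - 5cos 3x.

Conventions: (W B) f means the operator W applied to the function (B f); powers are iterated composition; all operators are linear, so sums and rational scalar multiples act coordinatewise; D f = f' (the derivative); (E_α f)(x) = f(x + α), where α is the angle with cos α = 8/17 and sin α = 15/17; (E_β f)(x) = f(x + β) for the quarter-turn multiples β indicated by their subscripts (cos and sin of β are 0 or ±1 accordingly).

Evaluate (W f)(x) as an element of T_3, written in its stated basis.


D f = -2sin x + (9/2)cos 2x + 15sin 3x
E_alpha f = -1/2 + (16/17)cos x - (30/17)sin x + (540/289)cos 2x - (1449/1156)sin 2x + (24440/4913)cos 3x - (2475/4913)sin 3x
E_pi f = -1/2 - 2cos x + (9/4)sin 2x + 5cos 3x
(D + E_alpha + E_pi) f = -1 - (18/17)cos x - (64/17)sin x + (3681/578)cos 2x + (288/289)sin 2x + (49005/4913)cos 3x + (71220/4913)sin 3x

the result is g(x) = -1 - (18/17)cos x - (64/17)sin x + (3681/578)cos 2x + (288/289)sin 2x + (49005/4913)cos 3x + (71220/4913)sin 3x
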